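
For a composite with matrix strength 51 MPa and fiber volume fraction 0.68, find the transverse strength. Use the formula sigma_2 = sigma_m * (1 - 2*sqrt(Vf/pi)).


factor = 1 - 2*sqrt(0.68/pi) = 0.0695
sigma_2 = 51 * 0.0695 = 3.55 MPa

3.55 MPa


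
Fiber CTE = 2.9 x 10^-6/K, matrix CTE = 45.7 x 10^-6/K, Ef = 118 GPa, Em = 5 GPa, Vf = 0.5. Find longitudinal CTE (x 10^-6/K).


E1 = Ef*Vf + Em*(1-Vf) = 61.5
alpha_1 = (alpha_f*Ef*Vf + alpha_m*Em*(1-Vf))/E1 = 4.64 x 10^-6/K

4.64 x 10^-6/K


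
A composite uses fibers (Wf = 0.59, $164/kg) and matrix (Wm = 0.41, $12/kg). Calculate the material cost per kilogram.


Cost = cost_f*Wf + cost_m*Wm = 164*0.59 + 12*0.41 = $101.68/kg

$101.68/kg


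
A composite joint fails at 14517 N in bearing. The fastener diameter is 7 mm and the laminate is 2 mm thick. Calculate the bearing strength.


sigma_br = F/(d*h) = 14517/(7*2) = 1036.9 MPa

1036.9 MPa


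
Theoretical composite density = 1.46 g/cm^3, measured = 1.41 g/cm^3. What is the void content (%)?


Void% = (rho_theo - rho_actual)/rho_theo * 100 = (1.46 - 1.41)/1.46 * 100 = 3.42%

3.42%


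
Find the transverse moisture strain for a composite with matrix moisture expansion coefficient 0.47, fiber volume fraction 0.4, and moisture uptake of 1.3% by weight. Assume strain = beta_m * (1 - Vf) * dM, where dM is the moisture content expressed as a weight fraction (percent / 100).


dM = 1.3/100 = 0.013
strain = beta_m * (1-Vf) * dM = 0.47 * 0.6 * 0.013 = 0.003666

0.003666


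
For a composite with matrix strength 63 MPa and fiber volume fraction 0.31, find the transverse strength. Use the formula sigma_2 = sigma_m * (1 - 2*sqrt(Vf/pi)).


factor = 1 - 2*sqrt(0.31/pi) = 0.3717
sigma_2 = 63 * 0.3717 = 23.42 MPa

23.42 MPa


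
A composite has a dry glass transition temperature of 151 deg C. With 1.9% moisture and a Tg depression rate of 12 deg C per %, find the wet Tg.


Tg_wet = Tg_dry - k*moisture = 151 - 12*1.9 = 128.2 deg C

128.2 deg C


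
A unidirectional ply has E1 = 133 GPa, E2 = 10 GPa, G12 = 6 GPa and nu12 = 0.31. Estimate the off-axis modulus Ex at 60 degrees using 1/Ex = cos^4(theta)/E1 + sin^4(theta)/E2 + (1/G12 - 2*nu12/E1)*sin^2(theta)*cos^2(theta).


cos^4(60) = 0.0625, sin^4(60) = 0.5625, sin^2(60)*cos^2(60) = 0.1875
1/G12 - 2*nu12/E1 = 1/6 - 2*0.31/133 = 0.162005 GPa^-1
1/Ex = 0.0625/133 + 0.5625/10 + 0.162005*0.1875 = 0.0870959 GPa^-1
Ex = 11.48 GPa

11.48 GPa


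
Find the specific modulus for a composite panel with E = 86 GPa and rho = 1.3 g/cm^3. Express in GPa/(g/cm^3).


Specific stiffness = E/rho = 86/1.3 = 66.2 GPa/(g/cm^3)

66.2 GPa/(g/cm^3)


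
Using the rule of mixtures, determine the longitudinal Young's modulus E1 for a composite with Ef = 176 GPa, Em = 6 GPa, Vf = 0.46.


E1 = Ef*Vf + Em*(1-Vf) = 176*0.46 + 6*0.54 = 84.2 GPa

84.2 GPa


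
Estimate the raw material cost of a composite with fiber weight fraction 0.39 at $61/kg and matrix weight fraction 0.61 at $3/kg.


Cost = cost_f*Wf + cost_m*Wm = 61*0.39 + 3*0.61 = $25.62/kg

$25.62/kg


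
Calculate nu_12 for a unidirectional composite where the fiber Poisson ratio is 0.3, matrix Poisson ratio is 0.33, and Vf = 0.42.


nu_12 = nu_f*Vf + nu_m*(1-Vf) = 0.3*0.42 + 0.33*0.58 = 0.3174

0.3174


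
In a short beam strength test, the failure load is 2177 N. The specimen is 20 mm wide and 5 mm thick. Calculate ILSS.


ILSS = 3F/(4bh) = 3*2177/(4*20*5) = 16.33 MPa

16.33 MPa


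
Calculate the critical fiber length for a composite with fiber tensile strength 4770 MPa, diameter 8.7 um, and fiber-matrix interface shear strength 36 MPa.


Lc = sigma_f * d / (2 * tau_i) = 4770 * 8.7 / (2 * 36) = 576.4 um

576.4 um


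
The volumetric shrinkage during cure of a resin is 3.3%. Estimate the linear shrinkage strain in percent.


Linear shrinkage ≈ vol_shrink/3 = 3.3/3 = 1.1%

1.1%


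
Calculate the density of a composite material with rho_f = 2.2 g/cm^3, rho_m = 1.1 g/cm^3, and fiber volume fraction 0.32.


rho_c = rho_f*Vf + rho_m*(1-Vf) = 2.2*0.32 + 1.1*0.68 = 1.452 g/cm^3

1.452 g/cm^3


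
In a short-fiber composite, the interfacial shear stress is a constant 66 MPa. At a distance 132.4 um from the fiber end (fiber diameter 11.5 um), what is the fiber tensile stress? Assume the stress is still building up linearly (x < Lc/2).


Force balance: sigma_f * (pi*d^2/4) = tau * (pi*d) * x  ->  sigma_f = 4 * tau * x / d
sigma_f = 4 * 66 * 132.4 / 11.5 = 3039.4 MPa

3039.4 MPa


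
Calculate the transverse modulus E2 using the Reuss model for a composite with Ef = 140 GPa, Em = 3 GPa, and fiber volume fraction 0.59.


1/E2 = Vf/Ef + (1-Vf)/Em = 0.59/140 + 0.41/3
E2 = 7.1 GPa

7.1 GPa


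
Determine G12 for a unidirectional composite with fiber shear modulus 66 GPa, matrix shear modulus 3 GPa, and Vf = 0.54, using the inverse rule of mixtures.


1/G12 = Vf/Gf + (1-Vf)/Gm = 0.54/66 + 0.46/3
G12 = 6.19 GPa

6.19 GPa


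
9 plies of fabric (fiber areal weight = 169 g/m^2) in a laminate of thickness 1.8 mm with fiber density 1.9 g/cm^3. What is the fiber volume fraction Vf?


Vf = n * FAW / (rho_f * h * 1000) = 9 * 169 / (1.9 * 1.8 * 1000) = 0.4447

0.4447


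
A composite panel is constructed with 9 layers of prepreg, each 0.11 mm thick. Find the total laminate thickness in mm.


h = n * t_ply = 9 * 0.11 = 0.99 mm

0.99 mm


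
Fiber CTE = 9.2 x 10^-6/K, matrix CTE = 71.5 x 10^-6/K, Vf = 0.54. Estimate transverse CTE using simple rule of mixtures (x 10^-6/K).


alpha_2 = alpha_f*Vf + alpha_m*(1-Vf) = 9.2*0.54 + 71.5*0.46 = 37.9 x 10^-6/K

37.9 x 10^-6/K


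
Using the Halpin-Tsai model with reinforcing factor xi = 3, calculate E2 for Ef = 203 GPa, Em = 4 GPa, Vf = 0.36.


eta = (Ef/Em - 1)/(Ef/Em + xi) = (50.75 - 1)/(50.75 + 3) = 0.9256
E2 = Em*(1+xi*eta*Vf)/(1-eta*Vf) = 12.0 GPa

12.0 GPa


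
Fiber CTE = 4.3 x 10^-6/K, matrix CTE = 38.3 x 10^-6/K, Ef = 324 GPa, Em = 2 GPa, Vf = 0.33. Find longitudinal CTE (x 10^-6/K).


E1 = Ef*Vf + Em*(1-Vf) = 108.26
alpha_1 = (alpha_f*Ef*Vf + alpha_m*Em*(1-Vf))/E1 = 4.72 x 10^-6/K

4.72 x 10^-6/K


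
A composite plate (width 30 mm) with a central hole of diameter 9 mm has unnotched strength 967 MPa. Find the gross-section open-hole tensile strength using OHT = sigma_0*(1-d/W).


OHT = sigma_0*(1-d/W) = 967*(1-9/30) = 676.9 MPa

676.9 MPa


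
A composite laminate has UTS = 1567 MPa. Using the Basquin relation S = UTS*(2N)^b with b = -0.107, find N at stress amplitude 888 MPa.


N = 0.5 * (S/UTS)^(1/b) = 0.5 * (888/1567)^(1/-0.107) = 100.9640 cycles

100.9640 cycles


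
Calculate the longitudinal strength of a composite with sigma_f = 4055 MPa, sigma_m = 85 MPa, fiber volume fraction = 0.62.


sigma_1 = sigma_f*Vf + sigma_m*(1-Vf) = 4055*0.62 + 85*0.38 = 2546.4 MPa

2546.4 MPa


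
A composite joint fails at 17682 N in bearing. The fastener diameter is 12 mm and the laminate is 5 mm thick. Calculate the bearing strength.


sigma_br = F/(d*h) = 17682/(12*5) = 294.7 MPa

294.7 MPa


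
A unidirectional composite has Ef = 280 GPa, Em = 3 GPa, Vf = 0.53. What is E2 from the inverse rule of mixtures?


1/E2 = Vf/Ef + (1-Vf)/Em = 0.53/280 + 0.47/3
E2 = 6.31 GPa

6.31 GPa


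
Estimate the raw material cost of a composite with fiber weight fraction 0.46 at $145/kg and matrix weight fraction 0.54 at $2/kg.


Cost = cost_f*Wf + cost_m*Wm = 145*0.46 + 2*0.54 = $67.78/kg

$67.78/kg


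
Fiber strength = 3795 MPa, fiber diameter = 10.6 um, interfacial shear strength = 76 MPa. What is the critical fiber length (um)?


Lc = sigma_f * d / (2 * tau_i) = 3795 * 10.6 / (2 * 76) = 264.7 um

264.7 um


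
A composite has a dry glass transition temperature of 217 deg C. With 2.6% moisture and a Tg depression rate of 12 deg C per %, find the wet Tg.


Tg_wet = Tg_dry - k*moisture = 217 - 12*2.6 = 185.8 deg C

185.8 deg C


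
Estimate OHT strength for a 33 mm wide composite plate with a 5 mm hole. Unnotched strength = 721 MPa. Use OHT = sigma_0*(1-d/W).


OHT = sigma_0*(1-d/W) = 721*(1-5/33) = 611.8 MPa

611.8 MPa


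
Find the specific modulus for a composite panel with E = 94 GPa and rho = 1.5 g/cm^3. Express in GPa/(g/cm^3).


Specific stiffness = E/rho = 94/1.5 = 62.7 GPa/(g/cm^3)

62.7 GPa/(g/cm^3)


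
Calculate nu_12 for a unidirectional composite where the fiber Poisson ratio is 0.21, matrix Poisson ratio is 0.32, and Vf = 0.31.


nu_12 = nu_f*Vf + nu_m*(1-Vf) = 0.21*0.31 + 0.32*0.69 = 0.2859

0.2859


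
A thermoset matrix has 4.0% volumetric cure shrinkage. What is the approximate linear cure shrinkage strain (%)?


Linear shrinkage ≈ vol_shrink/3 = 4.0/3 = 1.333%

1.333%


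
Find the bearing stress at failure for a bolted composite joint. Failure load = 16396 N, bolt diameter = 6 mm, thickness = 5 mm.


sigma_br = F/(d*h) = 16396/(6*5) = 546.5 MPa

546.5 MPa


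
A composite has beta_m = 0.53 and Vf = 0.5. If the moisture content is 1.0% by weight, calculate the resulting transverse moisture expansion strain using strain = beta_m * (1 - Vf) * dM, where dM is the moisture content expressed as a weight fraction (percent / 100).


dM = 1.0/100 = 0.01
strain = beta_m * (1-Vf) * dM = 0.53 * 0.5 * 0.01 = 0.00265

0.00265


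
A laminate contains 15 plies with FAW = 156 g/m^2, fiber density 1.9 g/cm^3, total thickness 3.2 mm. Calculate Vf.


Vf = n * FAW / (rho_f * h * 1000) = 15 * 156 / (1.9 * 3.2 * 1000) = 0.3849

0.3849


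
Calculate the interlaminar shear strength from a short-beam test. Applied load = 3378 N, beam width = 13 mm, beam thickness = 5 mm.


ILSS = 3F/(4bh) = 3*3378/(4*13*5) = 38.98 MPa

38.98 MPa


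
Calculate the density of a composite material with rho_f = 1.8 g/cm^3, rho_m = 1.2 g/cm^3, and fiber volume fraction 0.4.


rho_c = rho_f*Vf + rho_m*(1-Vf) = 1.8*0.4 + 1.2*0.6 = 1.44 g/cm^3

1.44 g/cm^3


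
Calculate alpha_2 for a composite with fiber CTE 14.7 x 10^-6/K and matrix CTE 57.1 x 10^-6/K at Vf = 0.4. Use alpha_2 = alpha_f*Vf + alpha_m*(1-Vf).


alpha_2 = alpha_f*Vf + alpha_m*(1-Vf) = 14.7*0.4 + 57.1*0.6 = 40.1 x 10^-6/K

40.1 x 10^-6/K


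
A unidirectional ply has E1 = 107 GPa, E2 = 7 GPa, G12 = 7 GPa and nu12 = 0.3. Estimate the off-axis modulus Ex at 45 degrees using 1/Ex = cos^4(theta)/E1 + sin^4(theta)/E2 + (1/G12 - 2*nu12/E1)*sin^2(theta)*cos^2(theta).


cos^4(45) = 0.25, sin^4(45) = 0.25, sin^2(45)*cos^2(45) = 0.25
1/G12 - 2*nu12/E1 = 1/7 - 2*0.3/107 = 0.13725 GPa^-1
1/Ex = 0.25/107 + 0.25/7 + 0.13725*0.25 = 0.0723632 GPa^-1
Ex = 13.82 GPa

13.82 GPa


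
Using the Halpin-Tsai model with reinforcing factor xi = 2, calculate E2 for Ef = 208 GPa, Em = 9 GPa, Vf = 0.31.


eta = (Ef/Em - 1)/(Ef/Em + xi) = (23.1111 - 1)/(23.1111 + 2) = 0.8805
E2 = Em*(1+xi*eta*Vf)/(1-eta*Vf) = 19.14 GPa

19.14 GPa


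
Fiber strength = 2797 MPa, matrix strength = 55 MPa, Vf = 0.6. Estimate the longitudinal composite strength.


sigma_1 = sigma_f*Vf + sigma_m*(1-Vf) = 2797*0.6 + 55*0.4 = 1700.2 MPa

1700.2 MPa


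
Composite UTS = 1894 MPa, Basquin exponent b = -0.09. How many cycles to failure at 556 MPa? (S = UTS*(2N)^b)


N = 0.5 * (S/UTS)^(1/b) = 0.5 * (556/1894)^(1/-0.09) = 410650.1999 cycles

410650.1999 cycles


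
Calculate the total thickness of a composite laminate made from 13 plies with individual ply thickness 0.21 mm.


h = n * t_ply = 13 * 0.21 = 2.73 mm

2.73 mm


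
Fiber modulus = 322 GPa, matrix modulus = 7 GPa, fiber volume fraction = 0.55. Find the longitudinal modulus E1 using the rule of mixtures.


E1 = Ef*Vf + Em*(1-Vf) = 322*0.55 + 7*0.45 = 180.25 GPa

180.25 GPa


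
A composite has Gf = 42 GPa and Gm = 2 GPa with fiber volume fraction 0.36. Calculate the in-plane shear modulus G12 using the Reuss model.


1/G12 = Vf/Gf + (1-Vf)/Gm = 0.36/42 + 0.64/2
G12 = 3.04 GPa

3.04 GPa


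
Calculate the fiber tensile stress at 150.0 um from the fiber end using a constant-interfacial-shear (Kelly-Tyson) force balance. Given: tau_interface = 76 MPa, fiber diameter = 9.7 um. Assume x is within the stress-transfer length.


Force balance: sigma_f * (pi*d^2/4) = tau * (pi*d) * x  ->  sigma_f = 4 * tau * x / d
sigma_f = 4 * 76 * 150.0 / 9.7 = 4701.0 MPa

4701.0 MPa


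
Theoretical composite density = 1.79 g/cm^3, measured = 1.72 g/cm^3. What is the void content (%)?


Void% = (rho_theo - rho_actual)/rho_theo * 100 = (1.79 - 1.72)/1.79 * 100 = 3.91%

3.91%


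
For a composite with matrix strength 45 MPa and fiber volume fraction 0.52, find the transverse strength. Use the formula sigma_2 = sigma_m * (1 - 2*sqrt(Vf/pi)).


factor = 1 - 2*sqrt(0.52/pi) = 0.1863
sigma_2 = 45 * 0.1863 = 8.38 MPa

8.38 MPa


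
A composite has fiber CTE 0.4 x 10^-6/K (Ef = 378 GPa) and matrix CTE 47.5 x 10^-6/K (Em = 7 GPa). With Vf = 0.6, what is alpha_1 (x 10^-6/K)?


E1 = Ef*Vf + Em*(1-Vf) = 229.6
alpha_1 = (alpha_f*Ef*Vf + alpha_m*Em*(1-Vf))/E1 = 0.97 x 10^-6/K

0.97 x 10^-6/K


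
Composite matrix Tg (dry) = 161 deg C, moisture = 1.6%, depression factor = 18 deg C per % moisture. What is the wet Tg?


Tg_wet = Tg_dry - k*moisture = 161 - 18*1.6 = 132.2 deg C

132.2 deg C


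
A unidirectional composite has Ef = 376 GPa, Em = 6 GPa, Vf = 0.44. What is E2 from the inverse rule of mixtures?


1/E2 = Vf/Ef + (1-Vf)/Em = 0.44/376 + 0.56/6
E2 = 10.58 GPa

10.58 GPa


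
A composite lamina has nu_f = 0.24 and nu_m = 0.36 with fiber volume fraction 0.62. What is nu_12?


nu_12 = nu_f*Vf + nu_m*(1-Vf) = 0.24*0.62 + 0.36*0.38 = 0.2856

0.2856


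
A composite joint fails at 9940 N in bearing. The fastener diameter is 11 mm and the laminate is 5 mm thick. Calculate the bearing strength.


sigma_br = F/(d*h) = 9940/(11*5) = 180.7 MPa

180.7 MPa


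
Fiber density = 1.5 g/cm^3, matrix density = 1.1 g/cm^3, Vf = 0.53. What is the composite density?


rho_c = rho_f*Vf + rho_m*(1-Vf) = 1.5*0.53 + 1.1*0.47 = 1.312 g/cm^3

1.312 g/cm^3


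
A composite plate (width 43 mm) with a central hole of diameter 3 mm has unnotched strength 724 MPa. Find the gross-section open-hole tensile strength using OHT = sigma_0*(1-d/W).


OHT = sigma_0*(1-d/W) = 724*(1-3/43) = 673.5 MPa

673.5 MPa


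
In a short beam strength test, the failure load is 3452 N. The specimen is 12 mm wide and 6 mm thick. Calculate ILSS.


ILSS = 3F/(4bh) = 3*3452/(4*12*6) = 35.96 MPa

35.96 MPa


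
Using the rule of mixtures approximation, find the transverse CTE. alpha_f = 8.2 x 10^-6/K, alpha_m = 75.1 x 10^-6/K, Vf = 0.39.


alpha_2 = alpha_f*Vf + alpha_m*(1-Vf) = 8.2*0.39 + 75.1*0.61 = 49.0 x 10^-6/K

49.0 x 10^-6/K


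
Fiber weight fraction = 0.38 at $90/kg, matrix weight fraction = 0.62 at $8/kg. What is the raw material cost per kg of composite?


Cost = cost_f*Wf + cost_m*Wm = 90*0.38 + 8*0.62 = $39.16/kg

$39.16/kg


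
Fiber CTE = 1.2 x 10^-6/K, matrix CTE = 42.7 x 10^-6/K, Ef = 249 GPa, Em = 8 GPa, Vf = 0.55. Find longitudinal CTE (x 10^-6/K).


E1 = Ef*Vf + Em*(1-Vf) = 140.55
alpha_1 = (alpha_f*Ef*Vf + alpha_m*Em*(1-Vf))/E1 = 2.26 x 10^-6/K

2.26 x 10^-6/K


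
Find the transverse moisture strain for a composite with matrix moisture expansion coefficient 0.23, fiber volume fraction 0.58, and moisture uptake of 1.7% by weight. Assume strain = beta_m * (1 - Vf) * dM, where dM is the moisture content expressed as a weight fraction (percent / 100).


dM = 1.7/100 = 0.017
strain = beta_m * (1-Vf) * dM = 0.23 * 0.42 * 0.017 = 0.0016422

0.0016422


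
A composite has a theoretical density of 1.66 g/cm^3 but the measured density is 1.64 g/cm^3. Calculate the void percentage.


Void% = (rho_theo - rho_actual)/rho_theo * 100 = (1.66 - 1.64)/1.66 * 100 = 1.2%

1.2%


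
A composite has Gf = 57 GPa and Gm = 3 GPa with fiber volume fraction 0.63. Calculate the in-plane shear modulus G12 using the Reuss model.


1/G12 = Vf/Gf + (1-Vf)/Gm = 0.63/57 + 0.37/3
G12 = 7.44 GPa

7.44 GPa


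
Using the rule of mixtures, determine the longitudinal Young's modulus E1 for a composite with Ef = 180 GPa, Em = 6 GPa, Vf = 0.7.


E1 = Ef*Vf + Em*(1-Vf) = 180*0.7 + 6*0.3 = 127.8 GPa

127.8 GPa


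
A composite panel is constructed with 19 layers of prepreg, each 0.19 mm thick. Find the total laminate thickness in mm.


h = n * t_ply = 19 * 0.19 = 3.61 mm

3.61 mm


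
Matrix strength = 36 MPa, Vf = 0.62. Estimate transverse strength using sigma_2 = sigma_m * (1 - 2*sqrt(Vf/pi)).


factor = 1 - 2*sqrt(0.62/pi) = 0.1115
sigma_2 = 36 * 0.1115 = 4.01 MPa

4.01 MPa


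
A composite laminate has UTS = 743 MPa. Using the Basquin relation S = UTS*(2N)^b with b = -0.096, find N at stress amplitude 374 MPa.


N = 0.5 * (S/UTS)^(1/b) = 0.5 * (374/743)^(1/-0.096) = 637.3201 cycles

637.3201 cycles


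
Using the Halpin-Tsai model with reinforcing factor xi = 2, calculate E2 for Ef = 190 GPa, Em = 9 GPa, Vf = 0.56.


eta = (Ef/Em - 1)/(Ef/Em + xi) = (21.1111 - 1)/(21.1111 + 2) = 0.8702
E2 = Em*(1+xi*eta*Vf)/(1-eta*Vf) = 34.66 GPa

34.66 GPa


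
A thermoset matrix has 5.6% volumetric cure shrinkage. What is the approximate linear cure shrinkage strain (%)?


Linear shrinkage ≈ vol_shrink/3 = 5.6/3 = 1.867%

1.867%


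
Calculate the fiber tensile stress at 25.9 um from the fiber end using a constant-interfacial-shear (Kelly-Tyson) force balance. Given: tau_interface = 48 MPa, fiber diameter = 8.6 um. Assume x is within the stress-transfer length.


Force balance: sigma_f * (pi*d^2/4) = tau * (pi*d) * x  ->  sigma_f = 4 * tau * x / d
sigma_f = 4 * 48 * 25.9 / 8.6 = 578.2 MPa

578.2 MPa


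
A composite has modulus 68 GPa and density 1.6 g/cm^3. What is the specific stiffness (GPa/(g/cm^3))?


Specific stiffness = E/rho = 68/1.6 = 42.5 GPa/(g/cm^3)

42.5 GPa/(g/cm^3)


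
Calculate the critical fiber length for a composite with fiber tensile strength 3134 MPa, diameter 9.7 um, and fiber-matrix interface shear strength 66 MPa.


Lc = sigma_f * d / (2 * tau_i) = 3134 * 9.7 / (2 * 66) = 230.3 um

230.3 um


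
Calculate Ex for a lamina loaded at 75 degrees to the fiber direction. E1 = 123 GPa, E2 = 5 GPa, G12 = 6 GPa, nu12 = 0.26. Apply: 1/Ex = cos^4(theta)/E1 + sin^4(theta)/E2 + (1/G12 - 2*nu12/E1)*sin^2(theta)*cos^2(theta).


cos^4(75) = 0.004487, sin^4(75) = 0.870513, sin^2(75)*cos^2(75) = 0.0625
1/G12 - 2*nu12/E1 = 1/6 - 2*0.26/123 = 0.162439 GPa^-1
1/Ex = 0.004487/123 + 0.870513/5 + 0.162439*0.0625 = 0.1842915 GPa^-1
Ex = 5.43 GPa

5.43 GPa


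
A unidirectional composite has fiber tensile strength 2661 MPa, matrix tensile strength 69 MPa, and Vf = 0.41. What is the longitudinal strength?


sigma_1 = sigma_f*Vf + sigma_m*(1-Vf) = 2661*0.41 + 69*0.59 = 1131.7 MPa

1131.7 MPa


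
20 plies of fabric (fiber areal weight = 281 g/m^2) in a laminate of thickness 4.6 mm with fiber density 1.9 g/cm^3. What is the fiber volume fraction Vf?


Vf = n * FAW / (rho_f * h * 1000) = 20 * 281 / (1.9 * 4.6 * 1000) = 0.643

0.643


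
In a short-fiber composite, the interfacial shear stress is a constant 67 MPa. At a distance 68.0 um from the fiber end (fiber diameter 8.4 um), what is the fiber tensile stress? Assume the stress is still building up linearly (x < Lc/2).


Force balance: sigma_f * (pi*d^2/4) = tau * (pi*d) * x  ->  sigma_f = 4 * tau * x / d
sigma_f = 4 * 67 * 68.0 / 8.4 = 2169.5 MPa

2169.5 MPa


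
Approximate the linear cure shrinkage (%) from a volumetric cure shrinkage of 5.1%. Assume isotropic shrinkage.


Linear shrinkage ≈ vol_shrink/3 = 5.1/3 = 1.7%

1.7%


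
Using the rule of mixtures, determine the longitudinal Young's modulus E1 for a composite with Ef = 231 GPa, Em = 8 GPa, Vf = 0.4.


E1 = Ef*Vf + Em*(1-Vf) = 231*0.4 + 8*0.6 = 97.2 GPa

97.2 GPa


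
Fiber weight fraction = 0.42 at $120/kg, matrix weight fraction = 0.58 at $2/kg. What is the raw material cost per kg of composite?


Cost = cost_f*Wf + cost_m*Wm = 120*0.42 + 2*0.58 = $51.56/kg

$51.56/kg


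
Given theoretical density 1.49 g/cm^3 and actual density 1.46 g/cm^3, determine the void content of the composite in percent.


Void% = (rho_theo - rho_actual)/rho_theo * 100 = (1.49 - 1.46)/1.49 * 100 = 2.01%

2.01%


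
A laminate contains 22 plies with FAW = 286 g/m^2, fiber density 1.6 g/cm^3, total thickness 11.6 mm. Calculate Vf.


Vf = n * FAW / (rho_f * h * 1000) = 22 * 286 / (1.6 * 11.6 * 1000) = 0.339

0.339


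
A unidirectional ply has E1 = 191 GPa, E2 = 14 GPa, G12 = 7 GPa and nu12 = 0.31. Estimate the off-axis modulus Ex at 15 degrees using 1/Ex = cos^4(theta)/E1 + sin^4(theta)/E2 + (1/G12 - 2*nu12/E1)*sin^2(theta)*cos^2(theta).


cos^4(15) = 0.870513, sin^4(15) = 0.004487, sin^2(15)*cos^2(15) = 0.0625
1/G12 - 2*nu12/E1 = 1/7 - 2*0.31/191 = 0.139611 GPa^-1
1/Ex = 0.870513/191 + 0.004487/14 + 0.139611*0.0625 = 0.0136039 GPa^-1
Ex = 73.51 GPa

73.51 GPa


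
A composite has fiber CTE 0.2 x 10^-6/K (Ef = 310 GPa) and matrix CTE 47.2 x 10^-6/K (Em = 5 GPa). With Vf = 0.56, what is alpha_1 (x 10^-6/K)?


E1 = Ef*Vf + Em*(1-Vf) = 175.8
alpha_1 = (alpha_f*Ef*Vf + alpha_m*Em*(1-Vf))/E1 = 0.79 x 10^-6/K

0.79 x 10^-6/K


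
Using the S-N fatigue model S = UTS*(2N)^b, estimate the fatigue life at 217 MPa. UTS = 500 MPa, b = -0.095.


N = 0.5 * (S/UTS)^(1/b) = 0.5 * (217/500)^(1/-0.095) = 3272.4091 cycles

3272.4091 cycles


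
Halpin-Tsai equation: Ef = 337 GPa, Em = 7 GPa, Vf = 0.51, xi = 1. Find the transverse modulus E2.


eta = (Ef/Em - 1)/(Ef/Em + xi) = (48.1429 - 1)/(48.1429 + 1) = 0.9593
E2 = Em*(1+xi*eta*Vf)/(1-eta*Vf) = 20.41 GPa

20.41 GPa


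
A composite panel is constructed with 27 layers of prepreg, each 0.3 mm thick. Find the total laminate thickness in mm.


h = n * t_ply = 27 * 0.3 = 8.1 mm

8.1 mm


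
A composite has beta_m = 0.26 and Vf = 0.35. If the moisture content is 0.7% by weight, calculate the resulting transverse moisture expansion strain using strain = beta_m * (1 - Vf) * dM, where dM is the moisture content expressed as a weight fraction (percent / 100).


dM = 0.7/100 = 0.007
strain = beta_m * (1-Vf) * dM = 0.26 * 0.65 * 0.007 = 0.001183

0.001183


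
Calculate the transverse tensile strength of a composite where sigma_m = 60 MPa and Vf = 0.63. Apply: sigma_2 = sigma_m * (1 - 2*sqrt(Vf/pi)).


factor = 1 - 2*sqrt(0.63/pi) = 0.1044
sigma_2 = 60 * 0.1044 = 6.26 MPa

6.26 MPa


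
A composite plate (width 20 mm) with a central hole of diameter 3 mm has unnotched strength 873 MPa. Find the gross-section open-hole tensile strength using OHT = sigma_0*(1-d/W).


OHT = sigma_0*(1-d/W) = 873*(1-3/20) = 742.1 MPa

742.1 MPa


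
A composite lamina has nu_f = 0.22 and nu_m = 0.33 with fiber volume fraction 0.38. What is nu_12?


nu_12 = nu_f*Vf + nu_m*(1-Vf) = 0.22*0.38 + 0.33*0.62 = 0.2882

0.2882


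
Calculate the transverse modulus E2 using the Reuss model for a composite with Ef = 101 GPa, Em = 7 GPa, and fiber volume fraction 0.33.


1/E2 = Vf/Ef + (1-Vf)/Em = 0.33/101 + 0.67/7
E2 = 10.1 GPa

10.1 GPa


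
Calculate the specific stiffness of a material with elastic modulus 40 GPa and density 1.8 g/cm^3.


Specific stiffness = E/rho = 40/1.8 = 22.2 GPa/(g/cm^3)

22.2 GPa/(g/cm^3)


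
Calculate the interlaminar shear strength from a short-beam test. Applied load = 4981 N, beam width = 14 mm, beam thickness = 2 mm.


ILSS = 3F/(4bh) = 3*4981/(4*14*2) = 133.42 MPa

133.42 MPa


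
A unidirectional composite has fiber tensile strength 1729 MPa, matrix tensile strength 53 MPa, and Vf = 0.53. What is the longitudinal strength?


sigma_1 = sigma_f*Vf + sigma_m*(1-Vf) = 1729*0.53 + 53*0.47 = 941.3 MPa

941.3 MPa


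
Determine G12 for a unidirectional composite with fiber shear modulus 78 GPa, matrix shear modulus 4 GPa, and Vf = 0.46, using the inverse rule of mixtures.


1/G12 = Vf/Gf + (1-Vf)/Gm = 0.46/78 + 0.54/4
G12 = 7.1 GPa

7.1 GPa


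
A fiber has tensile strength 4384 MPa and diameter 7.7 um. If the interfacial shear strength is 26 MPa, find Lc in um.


Lc = sigma_f * d / (2 * tau_i) = 4384 * 7.7 / (2 * 26) = 649.2 um

649.2 um


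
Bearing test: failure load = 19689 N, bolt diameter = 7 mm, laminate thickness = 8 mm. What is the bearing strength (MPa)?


sigma_br = F/(d*h) = 19689/(7*8) = 351.6 MPa

351.6 MPa


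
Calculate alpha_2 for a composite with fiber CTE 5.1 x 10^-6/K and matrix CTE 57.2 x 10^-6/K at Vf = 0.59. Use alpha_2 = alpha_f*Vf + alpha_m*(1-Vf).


alpha_2 = alpha_f*Vf + alpha_m*(1-Vf) = 5.1*0.59 + 57.2*0.41 = 26.5 x 10^-6/K

26.5 x 10^-6/K


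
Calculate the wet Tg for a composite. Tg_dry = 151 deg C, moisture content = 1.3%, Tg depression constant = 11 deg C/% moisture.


Tg_wet = Tg_dry - k*moisture = 151 - 11*1.3 = 136.7 deg C

136.7 deg C


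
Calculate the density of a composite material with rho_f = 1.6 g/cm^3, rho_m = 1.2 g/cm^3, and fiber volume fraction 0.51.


rho_c = rho_f*Vf + rho_m*(1-Vf) = 1.6*0.51 + 1.2*0.49 = 1.404 g/cm^3

1.404 g/cm^3


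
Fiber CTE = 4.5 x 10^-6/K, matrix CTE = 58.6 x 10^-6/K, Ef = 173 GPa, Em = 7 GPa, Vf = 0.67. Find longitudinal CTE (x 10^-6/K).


E1 = Ef*Vf + Em*(1-Vf) = 118.22
alpha_1 = (alpha_f*Ef*Vf + alpha_m*Em*(1-Vf))/E1 = 5.56 x 10^-6/K

5.56 x 10^-6/K


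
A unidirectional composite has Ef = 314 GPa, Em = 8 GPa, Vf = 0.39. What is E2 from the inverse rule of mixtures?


1/E2 = Vf/Ef + (1-Vf)/Em = 0.39/314 + 0.61/8
E2 = 12.9 GPa

12.9 GPa


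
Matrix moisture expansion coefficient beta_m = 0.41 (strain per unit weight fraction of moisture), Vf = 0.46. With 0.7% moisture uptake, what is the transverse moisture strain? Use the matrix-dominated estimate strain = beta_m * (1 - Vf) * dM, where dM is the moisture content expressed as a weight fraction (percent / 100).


dM = 0.7/100 = 0.007
strain = beta_m * (1-Vf) * dM = 0.41 * 0.54 * 0.007 = 0.0015498

0.0015498


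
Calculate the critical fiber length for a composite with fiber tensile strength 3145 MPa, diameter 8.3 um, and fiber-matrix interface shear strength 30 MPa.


Lc = sigma_f * d / (2 * tau_i) = 3145 * 8.3 / (2 * 30) = 435.1 um

435.1 um


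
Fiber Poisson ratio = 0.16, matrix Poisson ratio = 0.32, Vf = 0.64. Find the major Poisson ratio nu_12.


nu_12 = nu_f*Vf + nu_m*(1-Vf) = 0.16*0.64 + 0.32*0.36 = 0.2176

0.2176


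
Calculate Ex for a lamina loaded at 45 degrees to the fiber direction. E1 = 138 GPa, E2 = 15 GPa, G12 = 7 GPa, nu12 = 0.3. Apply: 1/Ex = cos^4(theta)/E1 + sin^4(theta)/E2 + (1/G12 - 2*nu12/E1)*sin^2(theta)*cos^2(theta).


cos^4(45) = 0.25, sin^4(45) = 0.25, sin^2(45)*cos^2(45) = 0.25
1/G12 - 2*nu12/E1 = 1/7 - 2*0.3/138 = 0.138509 GPa^-1
1/Ex = 0.25/138 + 0.25/15 + 0.138509*0.25 = 0.0531056 GPa^-1
Ex = 18.83 GPa

18.83 GPa


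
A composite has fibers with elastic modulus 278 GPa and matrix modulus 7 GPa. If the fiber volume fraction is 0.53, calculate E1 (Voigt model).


E1 = Ef*Vf + Em*(1-Vf) = 278*0.53 + 7*0.47 = 150.63 GPa

150.63 GPa


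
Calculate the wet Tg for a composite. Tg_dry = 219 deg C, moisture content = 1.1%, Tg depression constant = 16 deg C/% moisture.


Tg_wet = Tg_dry - k*moisture = 219 - 16*1.1 = 201.4 deg C

201.4 deg C


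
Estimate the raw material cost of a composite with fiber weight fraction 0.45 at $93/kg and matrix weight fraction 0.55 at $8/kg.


Cost = cost_f*Wf + cost_m*Wm = 93*0.45 + 8*0.55 = $46.25/kg

$46.25/kg


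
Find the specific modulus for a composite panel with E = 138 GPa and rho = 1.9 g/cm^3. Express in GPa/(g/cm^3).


Specific stiffness = E/rho = 138/1.9 = 72.6 GPa/(g/cm^3)

72.6 GPa/(g/cm^3)


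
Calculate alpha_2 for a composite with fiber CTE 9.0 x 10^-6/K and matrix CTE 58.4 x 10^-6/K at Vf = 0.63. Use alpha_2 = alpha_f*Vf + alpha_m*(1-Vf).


alpha_2 = alpha_f*Vf + alpha_m*(1-Vf) = 9.0*0.63 + 58.4*0.37 = 27.3 x 10^-6/K

27.3 x 10^-6/K


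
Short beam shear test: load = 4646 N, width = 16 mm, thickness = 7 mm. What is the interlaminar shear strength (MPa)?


ILSS = 3F/(4bh) = 3*4646/(4*16*7) = 31.11 MPa

31.11 MPa


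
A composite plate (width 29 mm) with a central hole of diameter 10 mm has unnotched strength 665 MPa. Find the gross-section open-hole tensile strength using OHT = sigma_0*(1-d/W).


OHT = sigma_0*(1-d/W) = 665*(1-10/29) = 435.7 MPa

435.7 MPa


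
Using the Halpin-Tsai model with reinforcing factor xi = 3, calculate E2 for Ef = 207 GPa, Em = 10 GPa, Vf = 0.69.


eta = (Ef/Em - 1)/(Ef/Em + xi) = (20.7 - 1)/(20.7 + 3) = 0.8312
E2 = Em*(1+xi*eta*Vf)/(1-eta*Vf) = 63.8 GPa

63.8 GPa


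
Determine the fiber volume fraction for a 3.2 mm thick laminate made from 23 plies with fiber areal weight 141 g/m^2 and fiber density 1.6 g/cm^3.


Vf = n * FAW / (rho_f * h * 1000) = 23 * 141 / (1.6 * 3.2 * 1000) = 0.6334

0.6334


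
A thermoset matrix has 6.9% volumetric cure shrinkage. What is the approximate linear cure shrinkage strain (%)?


Linear shrinkage ≈ vol_shrink/3 = 6.9/3 = 2.3%

2.3%


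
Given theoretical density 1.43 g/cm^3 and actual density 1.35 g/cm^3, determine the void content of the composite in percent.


Void% = (rho_theo - rho_actual)/rho_theo * 100 = (1.43 - 1.35)/1.43 * 100 = 5.59%

5.59%


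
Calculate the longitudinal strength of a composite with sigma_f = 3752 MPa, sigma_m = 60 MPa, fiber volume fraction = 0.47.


sigma_1 = sigma_f*Vf + sigma_m*(1-Vf) = 3752*0.47 + 60*0.53 = 1795.2 MPa

1795.2 MPa


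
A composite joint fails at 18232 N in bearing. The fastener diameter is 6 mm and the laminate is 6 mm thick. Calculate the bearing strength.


sigma_br = F/(d*h) = 18232/(6*6) = 506.4 MPa

506.4 MPa


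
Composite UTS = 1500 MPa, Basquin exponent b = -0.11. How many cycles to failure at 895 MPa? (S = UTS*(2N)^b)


N = 0.5 * (S/UTS)^(1/b) = 0.5 * (895/1500)^(1/-0.11) = 54.6729 cycles

54.6729 cycles


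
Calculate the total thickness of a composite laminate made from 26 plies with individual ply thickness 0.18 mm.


h = n * t_ply = 26 * 0.18 = 4.68 mm

4.68 mm


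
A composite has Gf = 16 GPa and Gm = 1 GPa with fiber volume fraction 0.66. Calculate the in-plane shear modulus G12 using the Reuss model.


1/G12 = Vf/Gf + (1-Vf)/Gm = 0.66/16 + 0.34/1
G12 = 2.62 GPa

2.62 GPa


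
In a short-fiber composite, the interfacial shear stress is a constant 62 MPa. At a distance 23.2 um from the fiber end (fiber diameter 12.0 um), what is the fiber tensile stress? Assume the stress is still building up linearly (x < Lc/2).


Force balance: sigma_f * (pi*d^2/4) = tau * (pi*d) * x  ->  sigma_f = 4 * tau * x / d
sigma_f = 4 * 62 * 23.2 / 12.0 = 479.5 MPa

479.5 MPa


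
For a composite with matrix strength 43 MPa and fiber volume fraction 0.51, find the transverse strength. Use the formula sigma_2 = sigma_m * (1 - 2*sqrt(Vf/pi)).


factor = 1 - 2*sqrt(0.51/pi) = 0.1942
sigma_2 = 43 * 0.1942 = 8.35 MPa

8.35 MPa


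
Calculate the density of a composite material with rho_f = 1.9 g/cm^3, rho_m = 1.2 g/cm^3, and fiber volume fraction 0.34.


rho_c = rho_f*Vf + rho_m*(1-Vf) = 1.9*0.34 + 1.2*0.66 = 1.438 g/cm^3

1.438 g/cm^3


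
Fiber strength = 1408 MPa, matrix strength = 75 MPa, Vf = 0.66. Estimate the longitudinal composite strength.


sigma_1 = sigma_f*Vf + sigma_m*(1-Vf) = 1408*0.66 + 75*0.34 = 954.8 MPa

954.8 MPa


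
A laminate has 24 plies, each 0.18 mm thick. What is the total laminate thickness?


h = n * t_ply = 24 * 0.18 = 4.32 mm

4.32 mm


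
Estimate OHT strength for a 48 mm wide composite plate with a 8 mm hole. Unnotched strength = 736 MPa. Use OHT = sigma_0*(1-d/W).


OHT = sigma_0*(1-d/W) = 736*(1-8/48) = 613.3 MPa

613.3 MPa


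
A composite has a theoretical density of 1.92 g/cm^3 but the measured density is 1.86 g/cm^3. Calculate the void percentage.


Void% = (rho_theo - rho_actual)/rho_theo * 100 = (1.92 - 1.86)/1.92 * 100 = 3.13%

3.13%


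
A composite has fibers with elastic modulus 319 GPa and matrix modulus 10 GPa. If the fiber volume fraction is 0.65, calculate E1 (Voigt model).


E1 = Ef*Vf + Em*(1-Vf) = 319*0.65 + 10*0.35 = 210.85 GPa

210.85 GPa


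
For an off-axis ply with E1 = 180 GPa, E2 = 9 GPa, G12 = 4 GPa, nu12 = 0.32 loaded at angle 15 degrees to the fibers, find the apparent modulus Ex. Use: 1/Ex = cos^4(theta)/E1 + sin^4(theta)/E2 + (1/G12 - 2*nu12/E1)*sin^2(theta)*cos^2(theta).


cos^4(15) = 0.870513, sin^4(15) = 0.004487, sin^2(15)*cos^2(15) = 0.0625
1/G12 - 2*nu12/E1 = 1/4 - 2*0.32/180 = 0.246444 GPa^-1
1/Ex = 0.870513/180 + 0.004487/9 + 0.246444*0.0625 = 0.0207375 GPa^-1
Ex = 48.22 GPa

48.22 GPa


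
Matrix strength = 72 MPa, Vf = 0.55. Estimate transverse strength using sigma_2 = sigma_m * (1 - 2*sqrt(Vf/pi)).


factor = 1 - 2*sqrt(0.55/pi) = 0.1632
sigma_2 = 72 * 0.1632 = 11.75 MPa

11.75 MPa


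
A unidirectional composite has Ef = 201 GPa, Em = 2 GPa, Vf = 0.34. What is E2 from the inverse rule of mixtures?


1/E2 = Vf/Ef + (1-Vf)/Em = 0.34/201 + 0.66/2
E2 = 3.01 GPa

3.01 GPa


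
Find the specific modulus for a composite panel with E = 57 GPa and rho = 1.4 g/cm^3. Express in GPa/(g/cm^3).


Specific stiffness = E/rho = 57/1.4 = 40.7 GPa/(g/cm^3)

40.7 GPa/(g/cm^3)


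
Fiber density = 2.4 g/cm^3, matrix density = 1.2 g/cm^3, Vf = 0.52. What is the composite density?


rho_c = rho_f*Vf + rho_m*(1-Vf) = 2.4*0.52 + 1.2*0.48 = 1.824 g/cm^3

1.824 g/cm^3


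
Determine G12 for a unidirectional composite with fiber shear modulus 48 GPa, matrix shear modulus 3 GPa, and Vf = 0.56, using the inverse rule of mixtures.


1/G12 = Vf/Gf + (1-Vf)/Gm = 0.56/48 + 0.44/3
G12 = 6.32 GPa

6.32 GPa


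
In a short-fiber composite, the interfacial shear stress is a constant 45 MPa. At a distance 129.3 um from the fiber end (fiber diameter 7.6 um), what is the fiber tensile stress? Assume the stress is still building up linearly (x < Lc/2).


Force balance: sigma_f * (pi*d^2/4) = tau * (pi*d) * x  ->  sigma_f = 4 * tau * x / d
sigma_f = 4 * 45 * 129.3 / 7.6 = 3062.4 MPa

3062.4 MPa


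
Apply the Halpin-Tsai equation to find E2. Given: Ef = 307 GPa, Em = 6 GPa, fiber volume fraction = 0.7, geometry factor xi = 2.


eta = (Ef/Em - 1)/(Ef/Em + xi) = (51.1667 - 1)/(51.1667 + 2) = 0.9436
E2 = Em*(1+xi*eta*Vf)/(1-eta*Vf) = 41.02 GPa

41.02 GPa


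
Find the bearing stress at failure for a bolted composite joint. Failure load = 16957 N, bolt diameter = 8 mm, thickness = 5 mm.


sigma_br = F/(d*h) = 16957/(8*5) = 423.9 MPa

423.9 MPa


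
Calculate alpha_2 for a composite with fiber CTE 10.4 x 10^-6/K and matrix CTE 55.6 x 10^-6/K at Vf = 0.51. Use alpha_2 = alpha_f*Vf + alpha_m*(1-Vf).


alpha_2 = alpha_f*Vf + alpha_m*(1-Vf) = 10.4*0.51 + 55.6*0.49 = 32.5 x 10^-6/K

32.5 x 10^-6/K


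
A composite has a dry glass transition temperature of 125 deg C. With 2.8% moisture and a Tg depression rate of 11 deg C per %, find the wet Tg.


Tg_wet = Tg_dry - k*moisture = 125 - 11*2.8 = 94.2 deg C

94.2 deg C


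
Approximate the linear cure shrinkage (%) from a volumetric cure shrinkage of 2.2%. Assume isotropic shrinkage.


Linear shrinkage ≈ vol_shrink/3 = 2.2/3 = 0.733%

0.733%


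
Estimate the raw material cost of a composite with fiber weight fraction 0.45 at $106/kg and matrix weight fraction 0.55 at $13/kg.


Cost = cost_f*Wf + cost_m*Wm = 106*0.45 + 13*0.55 = $54.85/kg

$54.85/kg


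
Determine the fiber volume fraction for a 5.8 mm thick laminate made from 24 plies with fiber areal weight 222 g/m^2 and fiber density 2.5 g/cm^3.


Vf = n * FAW / (rho_f * h * 1000) = 24 * 222 / (2.5 * 5.8 * 1000) = 0.3674

0.3674


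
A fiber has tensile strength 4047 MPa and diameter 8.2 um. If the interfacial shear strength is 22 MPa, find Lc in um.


Lc = sigma_f * d / (2 * tau_i) = 4047 * 8.2 / (2 * 22) = 754.2 um

754.2 um


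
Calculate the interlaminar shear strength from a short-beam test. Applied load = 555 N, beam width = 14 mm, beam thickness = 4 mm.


ILSS = 3F/(4bh) = 3*555/(4*14*4) = 7.43 MPa

7.43 MPa


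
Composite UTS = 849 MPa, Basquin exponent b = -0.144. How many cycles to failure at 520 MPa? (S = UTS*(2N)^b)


N = 0.5 * (S/UTS)^(1/b) = 0.5 * (520/849)^(1/-0.144) = 15.0478 cycles

15.0478 cycles


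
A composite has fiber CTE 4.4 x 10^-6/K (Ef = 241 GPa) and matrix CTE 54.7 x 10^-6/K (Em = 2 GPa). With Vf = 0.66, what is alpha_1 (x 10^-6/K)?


E1 = Ef*Vf + Em*(1-Vf) = 159.74
alpha_1 = (alpha_f*Ef*Vf + alpha_m*Em*(1-Vf))/E1 = 4.61 x 10^-6/K

4.61 x 10^-6/K


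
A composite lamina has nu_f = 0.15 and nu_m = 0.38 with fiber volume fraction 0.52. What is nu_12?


nu_12 = nu_f*Vf + nu_m*(1-Vf) = 0.15*0.52 + 0.38*0.48 = 0.2604

0.2604


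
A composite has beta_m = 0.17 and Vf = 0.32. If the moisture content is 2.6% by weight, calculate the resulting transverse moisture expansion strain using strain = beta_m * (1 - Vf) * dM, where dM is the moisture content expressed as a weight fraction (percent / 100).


dM = 2.6/100 = 0.026
strain = beta_m * (1-Vf) * dM = 0.17 * 0.68 * 0.026 = 0.0030056

0.0030056


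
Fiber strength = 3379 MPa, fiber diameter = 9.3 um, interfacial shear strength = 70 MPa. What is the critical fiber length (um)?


Lc = sigma_f * d / (2 * tau_i) = 3379 * 9.3 / (2 * 70) = 224.5 um

224.5 um


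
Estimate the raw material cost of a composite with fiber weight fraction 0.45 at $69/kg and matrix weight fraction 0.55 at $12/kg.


Cost = cost_f*Wf + cost_m*Wm = 69*0.45 + 12*0.55 = $37.65/kg

$37.65/kg


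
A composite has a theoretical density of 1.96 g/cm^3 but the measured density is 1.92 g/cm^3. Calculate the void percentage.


Void% = (rho_theo - rho_actual)/rho_theo * 100 = (1.96 - 1.92)/1.96 * 100 = 2.04%

2.04%


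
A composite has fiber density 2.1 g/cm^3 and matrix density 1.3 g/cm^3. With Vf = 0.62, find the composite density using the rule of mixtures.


rho_c = rho_f*Vf + rho_m*(1-Vf) = 2.1*0.62 + 1.3*0.38 = 1.796 g/cm^3

1.796 g/cm^3


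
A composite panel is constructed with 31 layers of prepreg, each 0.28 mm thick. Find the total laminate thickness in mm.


h = n * t_ply = 31 * 0.28 = 8.68 mm

8.68 mm


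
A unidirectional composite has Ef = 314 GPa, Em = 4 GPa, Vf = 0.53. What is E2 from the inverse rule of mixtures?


1/E2 = Vf/Ef + (1-Vf)/Em = 0.53/314 + 0.47/4
E2 = 8.39 GPa

8.39 GPa


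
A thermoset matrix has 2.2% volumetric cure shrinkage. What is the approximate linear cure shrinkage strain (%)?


Linear shrinkage ≈ vol_shrink/3 = 2.2/3 = 0.733%

0.733%


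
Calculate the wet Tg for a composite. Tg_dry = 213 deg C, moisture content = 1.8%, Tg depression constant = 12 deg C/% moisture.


Tg_wet = Tg_dry - k*moisture = 213 - 12*1.8 = 191.4 deg C

191.4 deg C


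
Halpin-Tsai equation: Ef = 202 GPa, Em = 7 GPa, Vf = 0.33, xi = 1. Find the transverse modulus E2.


eta = (Ef/Em - 1)/(Ef/Em + xi) = (28.8571 - 1)/(28.8571 + 1) = 0.933
E2 = Em*(1+xi*eta*Vf)/(1-eta*Vf) = 13.23 GPa

13.23 GPa


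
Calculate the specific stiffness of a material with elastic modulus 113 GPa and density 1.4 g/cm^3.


Specific stiffness = E/rho = 113/1.4 = 80.7 GPa/(g/cm^3)

80.7 GPa/(g/cm^3)


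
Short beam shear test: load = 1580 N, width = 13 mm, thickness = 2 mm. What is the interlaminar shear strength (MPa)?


ILSS = 3F/(4bh) = 3*1580/(4*13*2) = 45.58 MPa

45.58 MPa


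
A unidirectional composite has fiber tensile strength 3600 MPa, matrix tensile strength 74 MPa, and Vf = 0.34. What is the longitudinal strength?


sigma_1 = sigma_f*Vf + sigma_m*(1-Vf) = 3600*0.34 + 74*0.66 = 1272.8 MPa

1272.8 MPa


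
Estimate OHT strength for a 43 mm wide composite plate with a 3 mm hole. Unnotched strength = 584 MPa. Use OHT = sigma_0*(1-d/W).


OHT = sigma_0*(1-d/W) = 584*(1-3/43) = 543.3 MPa

543.3 MPa
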